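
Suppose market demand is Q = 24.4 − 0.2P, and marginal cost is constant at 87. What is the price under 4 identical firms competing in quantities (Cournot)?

P = 94

Inverting demand: P = 122 − 5Q.
Cournot with 4 identical firms: the symmetric best-response condition is 122 − 25q = 87. Each firm produces q = 1.4, total output Q = 5.6, price P = 94.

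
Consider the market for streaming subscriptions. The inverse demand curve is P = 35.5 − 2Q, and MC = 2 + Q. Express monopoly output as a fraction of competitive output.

Q_m/Q_c = 0.6

The monopolist equates marginal revenue to marginal cost: 35.5 − 4Q = 2 + Q, so Q = 6.7. From demand, P = 22.1.
Under competition P = MC: 35.5 − 2Q = 2 + Q ⇒ Q = 67/6, P = 79/6.
Ratio Q_m/Q_c = 6.7/(67/6) = 0.6.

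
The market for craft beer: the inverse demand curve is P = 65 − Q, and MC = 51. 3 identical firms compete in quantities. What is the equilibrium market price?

P = 54.5

Cournot with 3 identical firms: the symmetric best-response condition is 65 − 4q = 51. Each firm produces q = 3.5, total output Q = 10.5, price P = 54.5.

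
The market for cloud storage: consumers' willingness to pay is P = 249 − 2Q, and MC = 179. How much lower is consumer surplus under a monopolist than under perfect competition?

Competitive firms price at marginal cost: P = 179, giving Q = 35.
CS = ½·(249 − 179)·35 = 1225.
The monopolist equates marginal revenue to marginal cost: 249 − 4Q = 179, so Q = 17.5. From demand, P = 214.
CS = ½·(249 − 214)·17.5 = 306.25.
Change in consumer surplus: 306.25 − 1225 = −918.75.

CS falls by 918.75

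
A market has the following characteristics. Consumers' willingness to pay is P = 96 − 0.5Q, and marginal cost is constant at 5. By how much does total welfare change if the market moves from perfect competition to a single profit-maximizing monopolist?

TS falls by 2070.25

Under competition P = MC = 5, so Q = (96 − 5)/0.5 = 182.
CS = ½·(96 − 5)·182 = 8281; PS = (5 − 5)·182 = 0; TS = 8281.
The monopolist equates marginal revenue to marginal cost: 96 − Q = 5, so Q = 91. From demand, P = 50.5.
CS = ½·(96 − 50.5)·91 = 2070.25; PS = (50.5 − 5)·91 = 4140.5; TS = 6210.75.
Change in total welfare: 6210.75 − 8281 = −2070.25.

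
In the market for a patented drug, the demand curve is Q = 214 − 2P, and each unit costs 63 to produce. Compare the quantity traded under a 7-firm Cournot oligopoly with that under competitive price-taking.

Inverting demand: P = 107 − 0.5Q.
Cournot with 7 identical firms: the symmetric best-response condition is 107 − 4q = 63. Each firm produces q = 11, total output Q = 77, price P = 68.5.
Under competition P = MC = 63, so Q = (107 − 63)/0.5 = 88.

Cournot: Q = 77; Competition: Q = 88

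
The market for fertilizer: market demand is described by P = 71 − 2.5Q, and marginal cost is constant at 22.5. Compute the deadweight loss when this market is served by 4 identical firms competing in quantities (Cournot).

Competitive firms price at marginal cost: P = 22.5, giving Q = 19.4.
In a 4-firm Cournot equilibrium, symmetry and the first-order condition give q = (71 − 22.5)/(12.5) = 3.88. So Q = 15.52 and P = 32.2.
DWL is the triangle between Q = 15.52 and Q = 19.4: ½·(19.4 − 15.52)·(32.2 − 22.5) = 18.818.

DWL = 18.818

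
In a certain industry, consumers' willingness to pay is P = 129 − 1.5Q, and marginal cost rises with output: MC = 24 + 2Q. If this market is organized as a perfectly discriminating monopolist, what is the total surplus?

Under first-degree price discrimination the firm charges each unit its demand price and produces up to where P = MC, i.e. Q = 30. Consumer surplus is zero; producer surplus equals total surplus.
TS = 1575 (equal to competitive TS).

TS = 1575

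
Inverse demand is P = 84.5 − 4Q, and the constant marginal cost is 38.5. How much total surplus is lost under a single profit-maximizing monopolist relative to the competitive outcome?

DWL = 66.125

Competitive firms price at marginal cost: P = 38.5, giving Q = 11.5.
A monopolist chooses Q where MR = MC. MR = 84.5 − 8Q; setting this equal to 38.5 gives Q = 5.75 and P = 61.5.
DWL is the triangle between Q = 5.75 and Q = 11.5: ½·(11.5 − 5.75)·(61.5 − 38.5) = 66.125.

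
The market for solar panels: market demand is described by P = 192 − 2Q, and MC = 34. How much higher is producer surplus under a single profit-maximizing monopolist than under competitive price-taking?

Producer surplus rises by 3120.5

Under competition P = MC = 34, so Q = (192 − 34)/2 = 79.
PS = (34 − 34)·79 = 0.
The monopolist equates marginal revenue to marginal cost: 192 − 4Q = 34, so Q = 39.5. From demand, P = 113.
PS = (113 − 34)·39.5 = 3120.5.
Change in producer surplus: 3120.5 − 0 = 3120.5.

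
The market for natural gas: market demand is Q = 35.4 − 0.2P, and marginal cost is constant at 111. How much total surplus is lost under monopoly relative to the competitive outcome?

DWL = 108.9

Inverting demand: P = 177 − 5Q.
Under competition P = MC = 111, so Q = (177 − 111)/5 = 13.2.
Monopoly sets MR = MC: 177 − 10Q = 111 ⇒ Q = 6.6, P = 177 − 5·6.6 = 144.
DWL is the triangle between Q = 6.6 and Q = 13.2: ½·(13.2 − 6.6)·(144 − 111) = 108.9.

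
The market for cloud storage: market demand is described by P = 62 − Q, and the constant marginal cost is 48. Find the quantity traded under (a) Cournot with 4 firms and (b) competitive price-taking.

Cournot: Q = 11.2; Competition: Q = 14

With 4 symmetric Cournot firms, each firm's FOC gives 62 − 5q = 48, so q = 2.8, Q = 4·2.8 = 11.2, and P = 50.8.
Competitive firms price at marginal cost: P = 48, giving Q = 14.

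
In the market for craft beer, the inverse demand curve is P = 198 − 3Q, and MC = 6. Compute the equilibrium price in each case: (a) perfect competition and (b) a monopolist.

Competition: P = 6; Monopoly: P = 102

Perfect competition: P = MC = 6, so 198 − 3Q = 6 and Q = 64.
The monopolist equates marginal revenue to marginal cost: 198 − 6Q = 6, so Q = 32. From demand, P = 102.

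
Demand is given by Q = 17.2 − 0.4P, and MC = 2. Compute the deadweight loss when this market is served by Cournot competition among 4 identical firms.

DWL = 13.448

Inverting demand: P = 43 − 2.5Q.
Under competition P = MC = 2, so Q = (43 − 2)/2.5 = 16.4.
With 4 symmetric Cournot firms, each firm's FOC gives 43 − 12.5q = 2, so q = 3.28, Q = 4·3.28 = 13.12, and P = 10.2.
DWL is the triangle between Q = 13.12 and Q = 16.4: ½·(16.4 − 13.12)·(10.2 − 2) = 13.448.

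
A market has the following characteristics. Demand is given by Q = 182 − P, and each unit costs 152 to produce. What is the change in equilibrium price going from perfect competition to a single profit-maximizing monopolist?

Equilibrium price rises by 15

Inverting demand: P = 182 − Q.
Under competition P = MC = 152, so Q = (182 − 152)/1 = 30.
Monopoly sets MR = MC: 182 − 2Q = 152 ⇒ Q = 15, P = 182 − 15 = 167.
Change in equilibrium price: 167 − 152 = 15.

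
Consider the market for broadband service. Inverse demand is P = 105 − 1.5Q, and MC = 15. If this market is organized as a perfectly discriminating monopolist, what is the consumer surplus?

CS = 0

With perfect price discrimination, output is the efficient level Q = 60 (where demand meets MC), but every buyer pays their willingness to pay: CS = 0 and PS = total surplus.
CS = 0.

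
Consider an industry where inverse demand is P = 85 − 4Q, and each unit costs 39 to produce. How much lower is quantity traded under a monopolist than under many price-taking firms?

Quantity traded falls by 5.75

Competitive firms price at marginal cost: P = 39, giving Q = 11.5.
Monopoly sets MR = MC: 85 − 8Q = 39 ⇒ Q = 5.75, P = 85 − 4·5.75 = 62.
Change in quantity traded: 5.75 − 11.5 = −5.75.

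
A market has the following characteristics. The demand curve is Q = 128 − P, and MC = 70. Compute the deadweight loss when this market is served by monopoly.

Inverting demand: P = 128 − Q.
Competitive firms price at marginal cost: P = 70, giving Q = 58.
The monopolist equates marginal revenue to marginal cost: 128 − 2Q = 70, so Q = 29. From demand, P = 99.
DWL is the triangle between Q = 29 and Q = 58: ½·(58 − 29)·(99 − 70) = 420.5.

DWL = 420.5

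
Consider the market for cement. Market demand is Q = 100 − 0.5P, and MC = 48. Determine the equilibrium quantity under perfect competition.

Inverting demand: P = 200 − 2Q.
Under competition P = MC = 48, so Q = (200 − 48)/2 = 76.

Q = 76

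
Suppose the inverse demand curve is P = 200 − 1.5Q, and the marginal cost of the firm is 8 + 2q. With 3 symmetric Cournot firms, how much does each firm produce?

q_i = 24

Cournot with 3 identical firms: the symmetric best-response condition is 200 − 6q = 8 + 2q. Each firm produces q = 24, total output Q = 72, price P = 92.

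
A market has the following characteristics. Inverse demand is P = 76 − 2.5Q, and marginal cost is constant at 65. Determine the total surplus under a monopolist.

The monopolist equates marginal revenue to marginal cost: 76 − 5Q = 65, so Q = 2.2. From demand, P = 70.5.
CS = ½·(76 − 70.5)·2.2 = 6.05; PS = (70.5 − 65)·2.2 = 12.1; TS = 18.15.

TS = 18.15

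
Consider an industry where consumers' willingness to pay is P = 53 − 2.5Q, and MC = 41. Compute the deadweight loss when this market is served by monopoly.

DWL = 7.2

Perfect competition: P = MC = 41, so 53 − 2.5Q = 41 and Q = 4.8.
The monopolist equates marginal revenue to marginal cost: 53 − 5Q = 41, so Q = 2.4. From demand, P = 47.
DWL is the triangle between Q = 2.4 and Q = 4.8: ½·(4.8 − 2.4)·(47 − 41) = 7.2.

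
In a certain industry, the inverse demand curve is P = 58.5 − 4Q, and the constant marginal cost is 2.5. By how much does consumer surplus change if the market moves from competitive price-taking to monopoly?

CS falls by 294

Perfect competition: P = MC = 2.5, so 58.5 − 4Q = 2.5 and Q = 14.
CS = ½·(58.5 − 2.5)·14 = 392.
A monopolist chooses Q where MR = MC. MR = 58.5 − 8Q; setting this equal to 2.5 gives Q = 7 and P = 30.5.
CS = ½·(58.5 − 30.5)·7 = 98.
Change in consumer surplus: 98 − 392 = −294.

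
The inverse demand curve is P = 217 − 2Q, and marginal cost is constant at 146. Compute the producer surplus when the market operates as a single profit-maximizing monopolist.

The monopolist equates marginal revenue to marginal cost: 217 − 4Q = 146, so Q = 17.75. From demand, P = 181.5.
PS = (181.5 − 146)·17.75 = 630.125.

PS = 630.125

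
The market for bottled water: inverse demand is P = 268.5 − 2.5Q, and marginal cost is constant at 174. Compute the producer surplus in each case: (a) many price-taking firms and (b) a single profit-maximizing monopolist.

Competition: PS = 0; Monopoly: PS = 893.025

Perfect competition: P = MC = 174, so 268.5 − 2.5Q = 174 and Q = 37.8.
PS = (174 − 174)·37.8 = 0.
The monopolist equates marginal revenue to marginal cost: 268.5 − 5Q = 174, so Q = 18.9. From demand, P = 221.25.
PS = (221.25 − 174)·18.9 = 893.025.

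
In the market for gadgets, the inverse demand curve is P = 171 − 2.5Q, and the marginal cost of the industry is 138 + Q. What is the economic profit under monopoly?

The monopolist equates marginal revenue to marginal cost: 171 − 5Q = 138 + Q, so Q = 5.5. From demand, P = 157.25.
Profit = 157.25·5.5 − (138·5.5 + ½·1·5.5²) = 90.75.

Profit = 90.75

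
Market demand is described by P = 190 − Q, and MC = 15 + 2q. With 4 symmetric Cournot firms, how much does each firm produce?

q_i = 25

Cournot with 4 identical firms: the symmetric best-response condition is 190 − 5q = 15 + 2q. Each firm produces q = 25, total output Q = 100, price P = 90.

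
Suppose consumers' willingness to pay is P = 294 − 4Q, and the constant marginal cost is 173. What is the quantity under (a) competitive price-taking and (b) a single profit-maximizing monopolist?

Under competition P = MC = 173, so Q = (294 − 173)/4 = 30.25.
A monopolist chooses Q where MR = MC. MR = 294 − 8Q; setting this equal to 173 gives Q = 15.125 and P = 233.5.

Competition: Q = 30.25; Monopoly: Q = 15.125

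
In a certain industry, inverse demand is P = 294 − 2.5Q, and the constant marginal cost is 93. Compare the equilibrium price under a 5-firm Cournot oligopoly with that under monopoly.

In a 5-firm Cournot equilibrium, symmetry and the first-order condition give q = (294 − 93)/(15) = 13.4. So Q = 67 and P = 126.5.
Monopoly sets MR = MC: 294 − 5Q = 93 ⇒ Q = 40.2, P = 294 − 2.5·40.2 = 193.5.

Cournot: P = 126.5; Monopoly: P = 193.5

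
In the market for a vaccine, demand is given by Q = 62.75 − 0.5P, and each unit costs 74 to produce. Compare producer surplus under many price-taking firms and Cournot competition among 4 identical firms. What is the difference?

Inverting demand: P = 125.5 − 2Q.
Under competition P = MC = 74, so Q = (125.5 − 74)/2 = 25.75.
PS = (74 − 74)·25.75 = 0.
With 4 symmetric Cournot firms, each firm's FOC gives 125.5 − 10q = 74, so q = 5.15, Q = 4·5.15 = 20.6, and P = 84.3.
PS = (84.3 − 74)·20.6 = 212.18.
Change in producer surplus: 212.18 − 0 = 212.18.

Producer surplus rises by 212.18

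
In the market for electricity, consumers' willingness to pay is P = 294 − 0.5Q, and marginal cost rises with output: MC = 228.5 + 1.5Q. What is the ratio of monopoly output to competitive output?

The monopolist equates marginal revenue to marginal cost: 294 − Q = 228.5 + 1.5Q, so Q = 26.2. From demand, P = 280.9.
Competitive equilibrium sets price equal to marginal cost: 294 − 0.5Q = 228.5 + 1.5Q, so Q = 32.75 and P = 277.625.
Ratio Q_m/Q_c = 26.2/32.75 = 0.8.

Q_m/Q_c = 0.8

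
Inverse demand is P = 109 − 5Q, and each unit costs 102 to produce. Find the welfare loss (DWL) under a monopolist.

Under competition P = MC = 102, so Q = (109 − 102)/5 = 1.4.
Monopoly sets MR = MC: 109 − 10Q = 102 ⇒ Q = 0.7, P = 109 − 5·0.7 = 105.5.
DWL is the triangle between Q = 0.7 and Q = 1.4: ½·(1.4 − 0.7)·(105.5 − 102) = 1.225.

DWL = 1.225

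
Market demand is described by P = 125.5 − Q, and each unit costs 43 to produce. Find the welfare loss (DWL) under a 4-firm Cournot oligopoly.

Under competition P = MC = 43, so Q = (125.5 − 43)/1 = 82.5.
Cournot with 4 identical firms: the symmetric best-response condition is 125.5 − 5q = 43. Each firm produces q = 16.5, total output Q = 66, price P = 59.5.
DWL is the triangle between Q = 66 and Q = 82.5: ½·(82.5 − 66)·(59.5 − 43) = 136.125.

DWL = 136.125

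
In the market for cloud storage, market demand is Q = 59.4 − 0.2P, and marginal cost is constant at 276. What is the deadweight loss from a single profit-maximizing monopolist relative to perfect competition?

Inverting demand: P = 297 − 5Q.
Perfect competition: P = MC = 276, so 297 − 5Q = 276 and Q = 4.2.
Monopoly sets MR = MC: 297 − 10Q = 276 ⇒ Q = 2.1, P = 297 − 5·2.1 = 286.5.
DWL is the triangle between Q = 2.1 and Q = 4.2: ½·(4.2 − 2.1)·(286.5 − 276) = 11.025.

DWL = 11.025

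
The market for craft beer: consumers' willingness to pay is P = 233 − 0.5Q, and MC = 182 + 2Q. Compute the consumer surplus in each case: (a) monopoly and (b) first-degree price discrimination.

Monopoly: CS = 72.25; Perfect PD: CS = 0

A monopolist chooses Q where MR = MC. MR = 233 − Q; setting this equal to 182 + 2Q gives Q = 17 and P = 224.5.
CS = ½·(233 − 224.5)·17 = 72.25.
A perfectly discriminating monopolist sells every unit with P(Q) ≥ MC(Q), so output equals the competitive quantity Q = 20.4. Each buyer pays their reservation price, so CS = 0 and the firm captures all surplus.
CS = 0.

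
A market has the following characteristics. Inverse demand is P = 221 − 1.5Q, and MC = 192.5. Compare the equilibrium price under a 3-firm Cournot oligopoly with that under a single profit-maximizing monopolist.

With 3 symmetric Cournot firms, each firm's FOC gives 221 − 6q = 192.5, so q = 4.75, Q = 3·4.75 = 14.25, and P = 199.625.
Monopoly sets MR = MC: 221 − 3Q = 192.5 ⇒ Q = 9.5, P = 221 − 1.5·9.5 = 206.75.

Cournot: P = 199.625; Monopoly: P = 206.75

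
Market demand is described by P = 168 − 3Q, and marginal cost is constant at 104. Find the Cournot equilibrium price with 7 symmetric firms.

With 7 symmetric Cournot firms, each firm's FOC gives 168 − 24q = 104, so q = 8/3, Q = 7·8/3 = 56/3, and P = 112.

P = 112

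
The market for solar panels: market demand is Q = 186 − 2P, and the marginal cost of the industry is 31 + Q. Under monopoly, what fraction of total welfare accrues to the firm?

PS/TS = 0.8

Inverting demand: P = 93 − 0.5Q.
The monopolist equates marginal revenue to marginal cost: 93 − Q = 31 + Q, so Q = 31. From demand, P = 77.5.
CS = ½·(93 − 77.5)·31 = 240.25.
PS = P·Q − VC(Q) = 77.5·31 − (31·31 + ½·1·31²) = 961.
Share captured = PS/TS = 961/1201.25 = 0.8.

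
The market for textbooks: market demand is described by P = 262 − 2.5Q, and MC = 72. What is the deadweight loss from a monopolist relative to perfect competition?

Perfect competition: P = MC = 72, so 262 − 2.5Q = 72 and Q = 76.
Monopoly sets MR = MC: 262 − 5Q = 72 ⇒ Q = 38, P = 262 − 2.5·38 = 167.
DWL is the triangle between Q = 38 and Q = 76: ½·(76 − 38)·(167 − 72) = 1805.

DWL = 1805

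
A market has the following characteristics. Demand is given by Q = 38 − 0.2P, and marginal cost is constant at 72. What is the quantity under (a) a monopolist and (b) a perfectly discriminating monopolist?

Inverting demand: P = 190 − 5Q.
The monopolist equates marginal revenue to marginal cost: 190 − 10Q = 72, so Q = 11.8. From demand, P = 131.
With perfect price discrimination, output is the efficient level Q = 23.6 (where demand meets MC), but every buyer pays their willingness to pay: CS = 0 and PS = total surplus.

Monopoly: Q = 11.8; Perfect PD: Q = 23.6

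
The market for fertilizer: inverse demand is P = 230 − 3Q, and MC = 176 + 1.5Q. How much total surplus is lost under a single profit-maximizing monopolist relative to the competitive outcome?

DWL = 51.84

Competitive equilibrium sets price equal to marginal cost: 230 − 3Q = 176 + 1.5Q, so Q = 12 and P = 194.
Monopoly sets MR = MC: 230 − 6Q = 176 + 1.5Q ⇒ Q = 7.2, P = 230 − 3·7.2 = 208.4.
CS = ½·(230 − 194)·12 = 216; PS = (194·12 − 176·12 − ½·1.5·12²) = 108; TS = 324.
CS = ½·(230 − 208.4)·7.2 = 77.76; PS = (208.4·7.2 − 176·7.2 − ½·1.5·7.2²) = 194.4; TS = 272.16.
DWL = 324 − 272.16 = 51.84.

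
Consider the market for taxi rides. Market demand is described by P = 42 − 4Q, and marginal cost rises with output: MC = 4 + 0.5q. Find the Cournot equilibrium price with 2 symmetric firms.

P = 17.68

With 2 symmetric Cournot firms, each firm's FOC gives 42 − 12q = 4 + 0.5q, so q = 3.04, Q = 2·3.04 = 6.08, and P = 17.68.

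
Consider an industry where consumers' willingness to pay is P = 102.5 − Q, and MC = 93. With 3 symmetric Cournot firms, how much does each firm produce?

With 3 symmetric Cournot firms, each firm's FOC gives 102.5 − 4q = 93, so q = 2.375, Q = 3·2.375 = 7.125, and P = 95.375.

q_i = 2.375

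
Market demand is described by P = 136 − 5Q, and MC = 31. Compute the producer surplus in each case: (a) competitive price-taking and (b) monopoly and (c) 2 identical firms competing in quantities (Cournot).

Competitive firms price at marginal cost: P = 31, giving Q = 21.
PS = (31 − 31)·21 = 0.
The monopolist equates marginal revenue to marginal cost: 136 − 10Q = 31, so Q = 10.5. From demand, P = 83.5.
PS = (83.5 − 31)·10.5 = 551.25.
In a 2-firm Cournot equilibrium, symmetry and the first-order condition give q = (136 − 31)/(15) = 7. So Q = 14 and P = 66.
PS = (66 − 31)·14 = 490.

Competition: PS = 0; Monopoly: PS = 551.25; Cournot: PS = 490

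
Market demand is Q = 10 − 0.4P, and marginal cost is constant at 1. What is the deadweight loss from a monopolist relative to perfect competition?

Inverting demand: P = 25 − 2.5Q.
Perfect competition: P = MC = 1, so 25 − 2.5Q = 1 and Q = 9.6.
A monopolist chooses Q where MR = MC. MR = 25 − 5Q; setting this equal to 1 gives Q = 4.8 and P = 13.
DWL is the triangle between Q = 4.8 and Q = 9.6: ½·(9.6 − 4.8)·(13 − 1) = 28.8.

DWL = 28.8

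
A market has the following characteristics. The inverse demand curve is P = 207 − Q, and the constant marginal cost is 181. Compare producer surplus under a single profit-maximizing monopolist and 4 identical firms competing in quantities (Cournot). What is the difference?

Producer surplus falls by 60.84

A monopolist chooses Q where MR = MC. MR = 207 − 2Q; setting this equal to 181 gives Q = 13 and P = 194.
PS = (194 − 181)·13 = 169.
With 4 symmetric Cournot firms, each firm's FOC gives 207 − 5q = 181, so q = 5.2, Q = 4·5.2 = 20.8, and P = 186.2.
PS = (186.2 − 181)·20.8 = 108.16.
Change in producer surplus: 108.16 − 169 = −60.84.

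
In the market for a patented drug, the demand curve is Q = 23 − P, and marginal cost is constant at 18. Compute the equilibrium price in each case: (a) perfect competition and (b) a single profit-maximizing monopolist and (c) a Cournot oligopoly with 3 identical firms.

Inverting demand: P = 23 − Q.
Under competition P = MC = 18, so Q = (23 − 18)/1 = 5.
A monopolist chooses Q where MR = MC. MR = 23 − 2Q; setting this equal to 18 gives Q = 2.5 and P = 20.5.
In a 3-firm Cournot equilibrium, symmetry and the first-order condition give q = (23 − 18)/(4) = 1.25. So Q = 3.75 and P = 19.25.

Competition: P = 18; Monopoly: P = 20.5; Cournot: P = 19.25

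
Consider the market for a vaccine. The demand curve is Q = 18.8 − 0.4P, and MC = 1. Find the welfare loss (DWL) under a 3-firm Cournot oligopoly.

Inverting demand: P = 47 − 2.5Q.
Competitive firms price at marginal cost: P = 1, giving Q = 18.4.
Cournot with 3 identical firms: the symmetric best-response condition is 47 − 10q = 1. Each firm produces q = 4.6, total output Q = 13.8, price P = 12.5.
DWL is the triangle between Q = 13.8 and Q = 18.4: ½·(18.4 − 13.8)·(12.5 − 1) = 26.45.

DWL = 26.45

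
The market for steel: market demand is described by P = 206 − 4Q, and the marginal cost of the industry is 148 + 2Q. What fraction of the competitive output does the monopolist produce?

A monopolist chooses Q where MR = MC. MR = 206 − 8Q; setting this equal to 148 + 2Q gives Q = 5.8 and P = 182.8.
Under competition P = MC: 206 − 4Q = 148 + 2Q ⇒ Q = 29/3, P = 502/3.
Ratio Q_m/Q_c = 5.8/(29/3) = 0.6.

Q_m/Q_c = 0.6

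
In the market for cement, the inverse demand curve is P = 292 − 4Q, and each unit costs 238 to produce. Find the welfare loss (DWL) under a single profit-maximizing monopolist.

DWL = 91.125

Competitive firms price at marginal cost: P = 238, giving Q = 13.5.
The monopolist equates marginal revenue to marginal cost: 292 − 8Q = 238, so Q = 6.75. From demand, P = 265.
DWL is the triangle between Q = 6.75 and Q = 13.5: ½·(13.5 − 6.75)·(265 − 238) = 91.125.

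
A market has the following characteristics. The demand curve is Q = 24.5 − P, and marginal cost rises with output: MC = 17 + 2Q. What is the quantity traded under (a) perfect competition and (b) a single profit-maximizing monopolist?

Competition: Q = 2.5; Monopoly: Q = 1.875

Inverting demand: P = 24.5 − Q.
Competitive equilibrium sets price equal to marginal cost: 24.5 − Q = 17 + 2Q, so Q = 2.5 and P = 22.
Monopoly sets MR = MC: 24.5 − 2Q = 17 + 2Q ⇒ Q = 1.875, P = 24.5 − 1.875 = 22.625.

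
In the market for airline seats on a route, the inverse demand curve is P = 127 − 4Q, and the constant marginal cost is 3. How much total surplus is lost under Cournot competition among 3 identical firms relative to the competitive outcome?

Perfect competition: P = MC = 3, so 127 − 4Q = 3 and Q = 31.
In a 3-firm Cournot equilibrium, symmetry and the first-order condition give q = (127 − 3)/(16) = 7.75. So Q = 23.25 and P = 34.
DWL is the triangle between Q = 23.25 and Q = 31: ½·(31 − 23.25)·(34 − 3) = 120.125.

DWL = 120.125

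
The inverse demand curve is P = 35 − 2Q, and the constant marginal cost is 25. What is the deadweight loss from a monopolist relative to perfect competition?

DWL = 6.25

Competitive firms price at marginal cost: P = 25, giving Q = 5.
A monopolist chooses Q where MR = MC. MR = 35 − 4Q; setting this equal to 25 gives Q = 2.5 and P = 30.
DWL is the triangle between Q = 2.5 and Q = 5: ½·(5 − 2.5)·(30 − 25) = 6.25.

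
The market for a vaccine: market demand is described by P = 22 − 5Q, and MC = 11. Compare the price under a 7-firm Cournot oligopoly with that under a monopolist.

Cournot: P = 12.375; Monopoly: P = 16.5

In a 7-firm Cournot equilibrium, symmetry and the first-order condition give q = (22 − 11)/(40) = 0.275. So Q = 1.925 and P = 12.375.
The monopolist equates marginal revenue to marginal cost: 22 − 10Q = 11, so Q = 1.1. From demand, P = 16.5.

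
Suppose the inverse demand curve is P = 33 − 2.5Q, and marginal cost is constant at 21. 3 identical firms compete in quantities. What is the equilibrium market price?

P = 24

Cournot with 3 identical firms: the symmetric best-response condition is 33 − 10q = 21. Each firm produces q = 1.2, total output Q = 3.6, price P = 24.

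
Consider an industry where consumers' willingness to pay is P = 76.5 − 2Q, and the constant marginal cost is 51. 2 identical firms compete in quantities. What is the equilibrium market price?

Cournot with 2 identical firms: the symmetric best-response condition is 76.5 − 6q = 51. Each firm produces q = 4.25, total output Q = 8.5, price P = 59.5.

P = 59.5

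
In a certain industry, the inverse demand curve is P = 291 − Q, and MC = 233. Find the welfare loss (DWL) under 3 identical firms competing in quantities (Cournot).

DWL = 105.125

Perfect competition: P = MC = 233, so 291 − Q = 233 and Q = 58.
In a 3-firm Cournot equilibrium, symmetry and the first-order condition give q = (291 − 233)/(4) = 14.5. So Q = 43.5 and P = 247.5.
DWL is the triangle between Q = 43.5 and Q = 58: ½·(58 − 43.5)·(247.5 − 233) = 105.125.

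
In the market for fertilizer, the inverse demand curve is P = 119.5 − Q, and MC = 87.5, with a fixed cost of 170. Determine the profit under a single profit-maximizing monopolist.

Profit = 86

The monopolist equates marginal revenue to marginal cost: 119.5 − 2Q = 87.5, so Q = 16. From demand, P = 103.5.
Profit = (103.5 − 87.5)·16 − 170 = 86.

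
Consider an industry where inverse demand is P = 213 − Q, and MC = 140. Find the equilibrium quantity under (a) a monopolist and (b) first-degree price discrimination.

A monopolist chooses Q where MR = MC. MR = 213 − 2Q; setting this equal to 140 gives Q = 36.5 and P = 176.5.
Under first-degree price discrimination the firm charges each unit its demand price and produces up to where P = MC, i.e. Q = 73. Consumer surplus is zero; producer surplus equals total surplus.

Monopoly: Q = 36.5; Perfect PD: Q = 73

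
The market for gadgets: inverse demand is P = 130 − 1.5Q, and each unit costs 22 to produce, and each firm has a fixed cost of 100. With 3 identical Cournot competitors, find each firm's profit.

With 3 symmetric Cournot firms, each firm's FOC gives 130 − 6q = 22, so q = 18, Q = 3·18 = 54, and P = 49.
Each firm's profit = (49 − 22)·18 − 100 = 386.

π_i = 386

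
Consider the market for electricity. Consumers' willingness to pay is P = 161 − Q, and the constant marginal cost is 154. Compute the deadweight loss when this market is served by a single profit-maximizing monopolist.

DWL = 6.125

Competitive firms price at marginal cost: P = 154, giving Q = 7.
The monopolist equates marginal revenue to marginal cost: 161 − 2Q = 154, so Q = 3.5. From demand, P = 157.5.
DWL is the triangle between Q = 3.5 and Q = 7: ½·(7 − 3.5)·(157.5 − 154) = 6.125.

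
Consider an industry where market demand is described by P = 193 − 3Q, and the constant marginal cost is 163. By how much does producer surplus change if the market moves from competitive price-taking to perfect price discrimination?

Competitive firms price at marginal cost: P = 163, giving Q = 10.
PS = (163 − 163)·10 = 0.
With perfect price discrimination, output is the efficient level Q = 10 (where demand meets MC), but every buyer pays their willingness to pay: CS = 0 and PS = total surplus.
PS = ½·(193 − 163)·10 = 150.
Change in producer surplus: 150 − 0 = 150.

Producer surplus rises by 150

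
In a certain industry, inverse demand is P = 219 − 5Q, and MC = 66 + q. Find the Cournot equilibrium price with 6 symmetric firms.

P = 91.5

With 6 symmetric Cournot firms, each firm's FOC gives 219 − 35q = 66 + q, so q = 4.25, Q = 6·4.25 = 25.5, and P = 91.5.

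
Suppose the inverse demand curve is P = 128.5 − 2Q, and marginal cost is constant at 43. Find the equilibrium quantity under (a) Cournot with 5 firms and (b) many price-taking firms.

Cournot: Q = 35.625; Competition: Q = 42.75

Cournot with 5 identical firms: the symmetric best-response condition is 128.5 − 12q = 43. Each firm produces q = 7.125, total output Q = 35.625, price P = 57.25.
Competitive firms price at marginal cost: P = 43, giving Q = 42.75.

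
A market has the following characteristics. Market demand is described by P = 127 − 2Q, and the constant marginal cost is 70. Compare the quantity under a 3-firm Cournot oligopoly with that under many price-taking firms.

In a 3-firm Cournot equilibrium, symmetry and the first-order condition give q = (127 − 70)/(8) = 7.125. So Q = 21.375 and P = 84.25.
Competitive firms price at marginal cost: P = 70, giving Q = 28.5.

Cournot: Q = 21.375; Competition: Q = 28.5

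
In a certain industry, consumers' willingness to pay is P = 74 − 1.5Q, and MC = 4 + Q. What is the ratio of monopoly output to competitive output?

A monopolist chooses Q where MR = MC. MR = 74 − 3Q; setting this equal to 4 + Q gives Q = 17.5 and P = 47.75.
Competitive equilibrium sets price equal to marginal cost: 74 − 1.5Q = 4 + Q, so Q = 28 and P = 32.
Ratio Q_m/Q_c = 17.5/28 = 0.625.

Q_m/Q_c = 0.625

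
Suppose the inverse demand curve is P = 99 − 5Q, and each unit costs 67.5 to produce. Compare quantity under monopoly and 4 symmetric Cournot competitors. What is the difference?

The monopolist equates marginal revenue to marginal cost: 99 − 10Q = 67.5, so Q = 3.15. From demand, P = 83.25.
In a 4-firm Cournot equilibrium, symmetry and the first-order condition give q = (99 − 67.5)/(25) = 1.26. So Q = 5.04 and P = 73.8.
Change in quantity: 5.04 − 3.15 = 1.89.

Q rises by 1.89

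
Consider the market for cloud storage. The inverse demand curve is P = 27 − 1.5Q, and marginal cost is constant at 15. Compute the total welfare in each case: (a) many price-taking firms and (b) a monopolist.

Under competition P = MC = 15, so Q = (27 − 15)/1.5 = 8.
CS = ½·(27 − 15)·8 = 48; PS = (15 − 15)·8 = 0; TS = 48.
Monopoly sets MR = MC: 27 − 3Q = 15 ⇒ Q = 4, P = 27 − 1.5·4 = 21.
CS = ½·(27 − 21)·4 = 12; PS = (21 − 15)·4 = 24; TS = 36.

Competition: TS = 48; Monopoly: TS = 36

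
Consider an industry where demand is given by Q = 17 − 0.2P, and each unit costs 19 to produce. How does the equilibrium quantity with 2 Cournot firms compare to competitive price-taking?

Cournot: Q = 8.8; Competition: Q = 13.2

Inverting demand: P = 85 − 5Q.
In a 2-firm Cournot equilibrium, symmetry and the first-order condition give q = (85 − 19)/(15) = 4.4. So Q = 8.8 and P = 41.
Perfect competition: P = MC = 19, so 85 − 5Q = 19 and Q = 13.2.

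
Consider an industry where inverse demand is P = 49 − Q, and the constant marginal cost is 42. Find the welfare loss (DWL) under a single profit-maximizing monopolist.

DWL = 6.125

Perfect competition: P = MC = 42, so 49 − Q = 42 and Q = 7.
The monopolist equates marginal revenue to marginal cost: 49 − 2Q = 42, so Q = 3.5. From demand, P = 45.5.
DWL is the triangle between Q = 3.5 and Q = 7: ½·(7 − 3.5)·(45.5 − 42) = 6.125.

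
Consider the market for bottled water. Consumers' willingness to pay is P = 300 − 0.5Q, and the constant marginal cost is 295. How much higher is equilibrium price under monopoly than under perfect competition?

Equilibrium price rises by 2.5

Competitive firms price at marginal cost: P = 295, giving Q = 10.
Monopoly sets MR = MC: 300 − Q = 295 ⇒ Q = 5, P = 300 − 0.5·5 = 297.5.
Change in equilibrium price: 297.5 − 295 = 2.5.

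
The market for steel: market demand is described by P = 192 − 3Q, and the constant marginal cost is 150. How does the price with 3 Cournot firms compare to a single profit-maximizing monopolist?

In a 3-firm Cournot equilibrium, symmetry and the first-order condition give q = (192 − 150)/(12) = 3.5. So Q = 10.5 and P = 160.5.
The monopolist equates marginal revenue to marginal cost: 192 − 6Q = 150, so Q = 7. From demand, P = 171.

Cournot: P = 160.5; Monopoly: P = 171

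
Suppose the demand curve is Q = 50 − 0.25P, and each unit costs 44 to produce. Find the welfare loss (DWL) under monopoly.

DWL = 760.5

Inverting demand: P = 200 − 4Q.
Under competition P = MC = 44, so Q = (200 − 44)/4 = 39.
Monopoly sets MR = MC: 200 − 8Q = 44 ⇒ Q = 19.5, P = 200 − 4·19.5 = 122.
DWL is the triangle between Q = 19.5 and Q = 39: ½·(39 − 19.5)·(122 − 44) = 760.5.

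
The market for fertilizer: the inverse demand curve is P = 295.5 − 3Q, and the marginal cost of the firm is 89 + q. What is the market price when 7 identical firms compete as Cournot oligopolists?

P = 122.04

With 7 symmetric Cournot firms, each firm's FOC gives 295.5 − 24q = 89 + q, so q = 8.26, Q = 7·8.26 = 57.82, and P = 122.04.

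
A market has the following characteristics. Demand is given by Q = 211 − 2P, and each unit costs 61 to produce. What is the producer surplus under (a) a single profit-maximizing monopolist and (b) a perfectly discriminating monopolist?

Monopoly: PS = 990.125; Perfect PD: PS = 1980.25

Inverting demand: P = 105.5 − 0.5Q.
The monopolist equates marginal revenue to marginal cost: 105.5 − Q = 61, so Q = 44.5. From demand, P = 83.25.
PS = (83.25 − 61)·44.5 = 990.125.
With perfect price discrimination, output is the efficient level Q = 89 (where demand meets MC), but every buyer pays their willingness to pay: CS = 0 and PS = total surplus.
PS = ½·(105.5 − 61)·89 = 1980.25.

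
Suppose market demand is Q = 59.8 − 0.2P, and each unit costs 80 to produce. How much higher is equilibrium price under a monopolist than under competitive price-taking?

Equilibrium price rises by 109.5

Inverting demand: P = 299 − 5Q.
Under competition P = MC = 80, so Q = (299 − 80)/5 = 43.8.
A monopolist chooses Q where MR = MC. MR = 299 − 10Q; setting this equal to 80 gives Q = 21.9 and P = 189.5.
Change in equilibrium price: 189.5 − 80 = 109.5.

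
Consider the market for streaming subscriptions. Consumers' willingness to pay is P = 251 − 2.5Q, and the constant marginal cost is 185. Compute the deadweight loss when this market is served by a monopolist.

DWL = 217.8

Under competition P = MC = 185, so Q = (251 − 185)/2.5 = 26.4.
A monopolist chooses Q where MR = MC. MR = 251 − 5Q; setting this equal to 185 gives Q = 13.2 and P = 218.
DWL is the triangle between Q = 13.2 and Q = 26.4: ½·(26.4 − 13.2)·(218 − 185) = 217.8.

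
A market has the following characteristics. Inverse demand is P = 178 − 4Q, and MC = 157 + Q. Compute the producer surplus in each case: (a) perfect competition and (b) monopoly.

Competitive equilibrium sets price equal to marginal cost: 178 − 4Q = 157 + Q, so Q = 4.2 and P = 161.2.
PS = P·Q − VC(Q) = 161.2·4.2 − (157·4.2 + ½·1·4.2²) = 8.82.
A monopolist chooses Q where MR = MC. MR = 178 − 8Q; setting this equal to 157 + Q gives Q = 7/3 and P = 506/3.
PS = P·Q − VC(Q) = 506/3·7/3 − (157·7/3 + ½·1·(7/3)²) = 24.5.

Competition: PS = 8.82; Monopoly: PS = 24.5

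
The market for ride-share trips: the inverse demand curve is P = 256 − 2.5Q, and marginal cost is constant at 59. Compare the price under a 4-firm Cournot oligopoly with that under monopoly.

Cournot: P = 98.4; Monopoly: P = 157.5

With 4 symmetric Cournot firms, each firm's FOC gives 256 − 12.5q = 59, so q = 15.76, Q = 4·15.76 = 63.04, and P = 98.4.
The monopolist equates marginal revenue to marginal cost: 256 − 5Q = 59, so Q = 39.4. From demand, P = 157.5.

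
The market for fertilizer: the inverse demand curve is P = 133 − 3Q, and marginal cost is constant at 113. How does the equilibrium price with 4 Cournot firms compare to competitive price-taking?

Cournot: P = 117; Competition: P = 113

In a 4-firm Cournot equilibrium, symmetry and the first-order condition give q = (133 − 113)/(15) = 4/3. So Q = 16/3 and P = 117.
Perfect competition: P = MC = 113, so 133 − 3Q = 113 and Q = 20/3.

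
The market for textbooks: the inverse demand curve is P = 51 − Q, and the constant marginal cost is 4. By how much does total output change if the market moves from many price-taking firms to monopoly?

Under competition P = MC = 4, so Q = (51 − 4)/1 = 47.
Monopoly sets MR = MC: 51 − 2Q = 4 ⇒ Q = 23.5, P = 51 − 23.5 = 27.5.
Change in total output: 23.5 − 47 = −23.5.

Q falls by 23.5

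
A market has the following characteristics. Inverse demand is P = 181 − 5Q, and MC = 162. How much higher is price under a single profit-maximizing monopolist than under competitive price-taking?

Under competition P = MC = 162, so Q = (181 − 162)/5 = 3.8.
A monopolist chooses Q where MR = MC. MR = 181 − 10Q; setting this equal to 162 gives Q = 1.9 and P = 171.5.
Change in price: 171.5 − 162 = 9.5.

P rises by 9.5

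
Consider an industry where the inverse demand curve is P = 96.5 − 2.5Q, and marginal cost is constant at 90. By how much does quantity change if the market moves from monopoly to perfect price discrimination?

The monopolist equates marginal revenue to marginal cost: 96.5 − 5Q = 90, so Q = 1.3. From demand, P = 93.25.
With perfect price discrimination, output is the efficient level Q = 2.6 (where demand meets MC), but every buyer pays their willingness to pay: CS = 0 and PS = total surplus.
Change in quantity: 2.6 − 1.3 = 1.3.

Quantity rises by 1.3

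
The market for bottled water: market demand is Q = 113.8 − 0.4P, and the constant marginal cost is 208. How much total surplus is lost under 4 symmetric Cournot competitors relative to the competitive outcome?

DWL = 46.818

Inverting demand: P = 284.5 − 2.5Q.
Competitive firms price at marginal cost: P = 208, giving Q = 30.6.
In a 4-firm Cournot equilibrium, symmetry and the first-order condition give q = (284.5 − 208)/(12.5) = 6.12. So Q = 24.48 and P = 223.3.
DWL is the triangle between Q = 24.48 and Q = 30.6: ½·(30.6 − 24.48)·(223.3 − 208) = 46.818.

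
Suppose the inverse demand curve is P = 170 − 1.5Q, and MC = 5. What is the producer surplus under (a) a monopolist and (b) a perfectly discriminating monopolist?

Monopoly: PS = 4537.5; Perfect PD: PS = 9075

The monopolist equates marginal revenue to marginal cost: 170 − 3Q = 5, so Q = 55. From demand, P = 87.5.
PS = (87.5 − 5)·55 = 4537.5.
A perfectly discriminating monopolist sells every unit with P(Q) ≥ MC(Q), so output equals the competitive quantity Q = 110. Each buyer pays their reservation price, so CS = 0 and the firm captures all surplus.
PS = ½·(170 − 5)·110 = 9075.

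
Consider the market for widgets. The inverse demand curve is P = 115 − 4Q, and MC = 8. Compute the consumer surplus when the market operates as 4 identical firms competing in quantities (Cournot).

CS = 915.92

In a 4-firm Cournot equilibrium, symmetry and the first-order condition give q = (115 − 8)/(20) = 5.35. So Q = 21.4 and P = 29.4.
CS = ½·(115 − 29.4)·21.4 = 915.92.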